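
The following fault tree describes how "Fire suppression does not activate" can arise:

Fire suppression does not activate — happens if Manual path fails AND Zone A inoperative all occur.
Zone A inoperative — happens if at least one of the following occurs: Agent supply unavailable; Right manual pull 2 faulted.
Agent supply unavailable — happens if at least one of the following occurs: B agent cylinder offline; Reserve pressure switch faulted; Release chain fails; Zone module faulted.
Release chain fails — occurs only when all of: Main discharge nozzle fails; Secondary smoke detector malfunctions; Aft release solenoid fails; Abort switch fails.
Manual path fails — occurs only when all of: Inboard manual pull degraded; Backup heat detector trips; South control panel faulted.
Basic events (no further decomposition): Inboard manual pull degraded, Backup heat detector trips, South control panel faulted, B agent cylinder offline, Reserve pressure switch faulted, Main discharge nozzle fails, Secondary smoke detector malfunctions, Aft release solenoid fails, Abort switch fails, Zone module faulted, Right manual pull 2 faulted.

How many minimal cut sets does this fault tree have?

Manual path fails [AND]: one cut set from each child combined → 1 × 1 × 1 = 1 cut set(s).
Release chain fails [AND]: one cut set from each child combined → 1 × 1 × 1 × 1 = 1 cut set(s).
Agent supply unavailable [OR]: union of children's cut sets → 4 cut set(s).
Zone A inoperative [OR]: union of children's cut sets → 5 cut set(s).
Fire suppression does not activate [AND]: one cut set from each child combined → 1 × 5 = 5 cut set(s).
Minimal cut sets: {B agent cylinder offline, Backup heat detector trips, Inboard manual pull degraded, South control panel faulted}; {Backup heat detector trips, Inboard manual pull degraded, Reserve pressure switch faulted, South control panel faulted}; {Abort switch fails, Aft release solenoid fails, Backup heat detector trips, Inboard manual pull degraded, Main discharge nozzle fails, Secondary smoke detector malfunctions, South control panel faulted}; {Backup heat detector trips, Inboard manual pull degraded, South control panel faulted, Zone module faulted}; {Backup heat detector trips, Inboard manual pull degraded, Right manual pull 2 faulted, South control panel faulted}.

5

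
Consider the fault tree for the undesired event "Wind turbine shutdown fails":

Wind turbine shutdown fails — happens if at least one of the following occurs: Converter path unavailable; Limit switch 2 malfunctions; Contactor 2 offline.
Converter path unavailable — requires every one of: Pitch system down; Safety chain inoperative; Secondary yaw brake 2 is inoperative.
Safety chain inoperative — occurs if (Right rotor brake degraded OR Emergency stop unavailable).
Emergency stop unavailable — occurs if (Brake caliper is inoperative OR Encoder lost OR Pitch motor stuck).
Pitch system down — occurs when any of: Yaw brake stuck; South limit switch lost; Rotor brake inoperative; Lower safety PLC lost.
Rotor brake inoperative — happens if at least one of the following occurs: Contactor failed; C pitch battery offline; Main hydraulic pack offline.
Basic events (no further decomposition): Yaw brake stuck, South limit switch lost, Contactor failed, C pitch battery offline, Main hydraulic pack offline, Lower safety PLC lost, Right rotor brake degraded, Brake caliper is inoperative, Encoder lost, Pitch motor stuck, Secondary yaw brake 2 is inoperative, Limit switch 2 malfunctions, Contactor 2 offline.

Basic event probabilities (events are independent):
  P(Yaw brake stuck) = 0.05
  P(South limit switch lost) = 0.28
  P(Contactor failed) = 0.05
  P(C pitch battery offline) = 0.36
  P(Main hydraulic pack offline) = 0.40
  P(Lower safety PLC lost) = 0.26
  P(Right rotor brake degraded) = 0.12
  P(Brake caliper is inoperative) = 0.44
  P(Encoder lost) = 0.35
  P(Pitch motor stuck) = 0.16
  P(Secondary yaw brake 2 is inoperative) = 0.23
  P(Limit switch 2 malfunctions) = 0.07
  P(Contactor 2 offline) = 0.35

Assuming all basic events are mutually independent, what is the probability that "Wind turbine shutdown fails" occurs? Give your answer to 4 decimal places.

0.4784

P(Rotor brake inoperative) [OR] = 1 − (1−0.05) × (1−0.36) × (1−0.40) = 0.635200
P(Pitch system down) [OR] = 1 − (1−0.05) × (1−0.28) × (1−0.635200) × (1−0.26) = 0.815353
P(Emergency stop unavailable) [OR] = 1 − (1−0.44) × (1−0.35) × (1−0.16) = 0.694240
P(Safety chain inoperative) [OR] = 1 − (1−0.12) × (1−0.694240) = 0.730931
P(Converter path unavailable) [AND] = 0.815353 × 0.730931 × 0.23 = 0.137072
P(Wind turbine shutdown fails) [OR] = 1 − (1−0.137072) × (1−0.07) × (1−0.35) = 0.478360
Rounded to 4 decimal places: P(Wind turbine shutdown fails) ≈ 0.4784.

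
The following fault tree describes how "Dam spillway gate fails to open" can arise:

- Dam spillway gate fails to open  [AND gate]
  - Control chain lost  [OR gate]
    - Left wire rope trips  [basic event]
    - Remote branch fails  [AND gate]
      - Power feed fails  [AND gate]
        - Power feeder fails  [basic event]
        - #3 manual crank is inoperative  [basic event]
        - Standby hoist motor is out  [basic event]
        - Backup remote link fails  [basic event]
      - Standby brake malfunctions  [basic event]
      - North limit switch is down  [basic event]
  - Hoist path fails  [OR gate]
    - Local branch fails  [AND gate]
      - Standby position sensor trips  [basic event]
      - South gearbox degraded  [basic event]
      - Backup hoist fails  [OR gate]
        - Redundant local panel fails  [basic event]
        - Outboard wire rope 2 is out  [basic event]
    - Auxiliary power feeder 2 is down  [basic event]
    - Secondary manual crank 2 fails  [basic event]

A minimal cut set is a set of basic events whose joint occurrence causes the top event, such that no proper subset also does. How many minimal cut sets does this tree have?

8

Power feed fails [AND]: one cut set from each child combined → 1 × 1 × 1 × 1 = 1 cut set(s).
Remote branch fails [AND]: one cut set from each child combined → 1 × 1 × 1 = 1 cut set(s).
Control chain lost [OR]: union of children's cut sets → 2 cut set(s).
Backup hoist fails [OR]: union of children's cut sets → 2 cut set(s).
Local branch fails [AND]: one cut set from each child combined → 1 × 1 × 2 = 2 cut set(s).
Hoist path fails [OR]: union of children's cut sets → 4 cut set(s).
Dam spillway gate fails to open [AND]: one cut set from each child combined → 2 × 4 = 8 cut set(s).
Minimal cut sets: {Left wire rope trips, Redundant local panel fails, South gearbox degraded, Standby position sensor trips}; {Left wire rope trips, Outboard wire rope 2 is out, South gearbox degraded, Standby position sensor trips}; {Auxiliary power feeder 2 is down, Left wire rope trips}; {Left wire rope trips, Secondary manual crank 2 fails}; {#3 manual crank is inoperative, Backup remote link fails, North limit switch is down, Power feeder fails, Redundant local panel fails, South gearbox degraded, Standby brake malfunctions, Standby hoist motor is out, Standby position sensor trips}; {#3 manual crank is inoperative, Backup remote link fails, North limit switch is down, Outboard wire rope 2 is out, Power feeder fails, South gearbox degraded, Standby brake malfunctions, Standby hoist motor is out, Standby position sensor trips}; {#3 manual crank is inoperative, Auxiliary power feeder 2 is down, Backup remote link fails, North limit switch is down, Power feeder fails, Standby brake malfunctions, Standby hoist motor is out}; {#3 manual crank is inoperative, Backup remote link fails, North limit switch is down, Power feeder fails, Secondary manual crank 2 fails, Standby brake malfunctions, Standby hoist motor is out}.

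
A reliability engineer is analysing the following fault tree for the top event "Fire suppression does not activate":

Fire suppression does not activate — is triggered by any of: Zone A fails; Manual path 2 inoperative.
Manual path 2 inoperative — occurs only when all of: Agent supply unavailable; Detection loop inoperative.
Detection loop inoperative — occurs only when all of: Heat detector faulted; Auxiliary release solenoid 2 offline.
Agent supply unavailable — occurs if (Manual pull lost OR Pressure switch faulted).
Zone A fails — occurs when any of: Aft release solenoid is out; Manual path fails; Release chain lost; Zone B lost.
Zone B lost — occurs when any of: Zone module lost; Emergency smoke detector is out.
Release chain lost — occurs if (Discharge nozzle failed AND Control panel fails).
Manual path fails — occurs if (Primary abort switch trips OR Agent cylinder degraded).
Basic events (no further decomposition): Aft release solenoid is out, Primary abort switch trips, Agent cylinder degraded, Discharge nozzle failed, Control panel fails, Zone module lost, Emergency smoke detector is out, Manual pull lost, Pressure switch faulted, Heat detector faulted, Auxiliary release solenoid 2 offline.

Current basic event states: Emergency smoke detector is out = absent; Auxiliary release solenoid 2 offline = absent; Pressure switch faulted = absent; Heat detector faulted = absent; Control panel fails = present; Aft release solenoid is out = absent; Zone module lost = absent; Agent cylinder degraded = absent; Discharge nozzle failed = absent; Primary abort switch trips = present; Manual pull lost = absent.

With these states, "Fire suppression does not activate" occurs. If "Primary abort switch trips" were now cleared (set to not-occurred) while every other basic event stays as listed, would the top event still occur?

No

Counterfactual: set "Primary abort switch trips" to not occurred.
Manual path fails [OR]: Primary abort switch trips=not, Agent cylinder degraded=not → no input occurs → does not occur.
Release chain lost [AND]: Discharge nozzle failed=not, Control panel fails=occurs → not all inputs occur → does not occur.
Zone B lost [OR]: Zone module lost=not, Emergency smoke detector is out=not → no input occurs → does not occur.
Zone A fails [OR]: Aft release solenoid is out=not, Manual path fails=not, Release chain lost=not, Zone B lost=not → no input occurs → does not occur.
Agent supply unavailable [OR]: Manual pull lost=not, Pressure switch faulted=not → no input occurs → does not occur.
Detection loop inoperative [AND]: Heat detector faulted=not, Auxiliary release solenoid 2 offline=not → not all inputs occur → does not occur.
Manual path 2 inoperative [AND]: Agent supply unavailable=not, Detection loop inoperative=not → not all inputs occur → does not occur.
Fire suppression does not activate [OR]: Zone A fails=not, Manual path 2 inoperative=not → no input occurs → does not occur.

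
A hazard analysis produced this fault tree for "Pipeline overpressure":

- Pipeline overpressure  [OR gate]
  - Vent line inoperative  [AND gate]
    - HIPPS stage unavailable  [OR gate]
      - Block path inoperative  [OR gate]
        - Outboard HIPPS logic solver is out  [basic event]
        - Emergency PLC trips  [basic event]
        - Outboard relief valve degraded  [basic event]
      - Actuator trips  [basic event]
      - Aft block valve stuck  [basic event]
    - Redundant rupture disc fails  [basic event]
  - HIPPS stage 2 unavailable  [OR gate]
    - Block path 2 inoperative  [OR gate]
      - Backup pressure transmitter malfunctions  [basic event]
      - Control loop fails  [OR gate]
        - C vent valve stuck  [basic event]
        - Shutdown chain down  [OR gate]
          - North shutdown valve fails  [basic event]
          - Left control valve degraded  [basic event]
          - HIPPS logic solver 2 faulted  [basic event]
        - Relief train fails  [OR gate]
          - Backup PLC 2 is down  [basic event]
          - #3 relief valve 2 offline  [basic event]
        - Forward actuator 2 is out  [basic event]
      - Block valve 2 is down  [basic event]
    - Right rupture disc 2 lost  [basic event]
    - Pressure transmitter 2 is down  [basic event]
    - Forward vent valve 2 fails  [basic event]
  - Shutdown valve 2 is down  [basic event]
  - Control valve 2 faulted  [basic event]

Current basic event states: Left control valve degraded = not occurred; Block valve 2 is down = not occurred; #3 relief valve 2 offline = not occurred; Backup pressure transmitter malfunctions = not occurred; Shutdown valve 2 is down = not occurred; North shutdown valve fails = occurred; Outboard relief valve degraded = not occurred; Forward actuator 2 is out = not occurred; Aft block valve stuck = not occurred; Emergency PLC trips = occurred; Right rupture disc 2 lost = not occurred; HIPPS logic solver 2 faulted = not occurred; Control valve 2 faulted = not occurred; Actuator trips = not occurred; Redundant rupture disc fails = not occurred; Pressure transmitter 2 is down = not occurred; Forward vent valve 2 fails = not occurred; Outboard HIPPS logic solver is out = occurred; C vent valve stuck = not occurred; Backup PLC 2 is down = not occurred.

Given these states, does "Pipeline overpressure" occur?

Block path inoperative [OR]: Outboard HIPPS logic solver is out=occurs, Emergency PLC trips=occurs, Outboard relief valve degraded=not → at least one input occurs → occurs.
HIPPS stage unavailable [OR]: Block path inoperative=occurs, Actuator trips=not, Aft block valve stuck=not → at least one input occurs → occurs.
Vent line inoperative [AND]: HIPPS stage unavailable=occurs, Redundant rupture disc fails=not → not all inputs occur → does not occur.
Shutdown chain down [OR]: North shutdown valve fails=occurs, Left control valve degraded=not, HIPPS logic solver 2 faulted=not → at least one input occurs → occurs.
Relief train fails [OR]: Backup PLC 2 is down=not, #3 relief valve 2 offline=not → no input occurs → does not occur.
Control loop fails [OR]: C vent valve stuck=not, Shutdown chain down=occurs, Relief train fails=not, Forward actuator 2 is out=not → at least one input occurs → occurs.
Block path 2 inoperative [OR]: Backup pressure transmitter malfunctions=not, Control loop fails=occurs, Block valve 2 is down=not → at least one input occurs → occurs.
HIPPS stage 2 unavailable [OR]: Block path 2 inoperative=occurs, Right rupture disc 2 lost=not, Pressure transmitter 2 is down=not, Forward vent valve 2 fails=not → at least one input occurs → occurs.
Pipeline overpressure [OR]: Vent line inoperative=not, HIPPS stage 2 unavailable=occurs, Shutdown valve 2 is down=not, Control valve 2 faulted=not → at least one input occurs → occurs.

Yes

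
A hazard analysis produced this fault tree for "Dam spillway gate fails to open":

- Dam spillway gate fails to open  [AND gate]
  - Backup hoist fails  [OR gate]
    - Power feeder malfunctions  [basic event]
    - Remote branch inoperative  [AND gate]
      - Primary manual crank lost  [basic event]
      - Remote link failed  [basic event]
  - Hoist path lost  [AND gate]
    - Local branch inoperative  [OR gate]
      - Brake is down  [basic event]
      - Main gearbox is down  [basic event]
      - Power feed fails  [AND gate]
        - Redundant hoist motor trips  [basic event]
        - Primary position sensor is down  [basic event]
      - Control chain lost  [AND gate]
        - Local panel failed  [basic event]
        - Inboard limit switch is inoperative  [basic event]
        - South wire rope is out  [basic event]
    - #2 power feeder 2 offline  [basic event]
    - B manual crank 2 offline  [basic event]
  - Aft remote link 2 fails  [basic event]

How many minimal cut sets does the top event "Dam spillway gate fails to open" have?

Remote branch inoperative [AND]: one cut set from each child combined → 1 × 1 = 1 cut set(s).
Backup hoist fails [OR]: union of children's cut sets → 2 cut set(s).
Power feed fails [AND]: one cut set from each child combined → 1 × 1 = 1 cut set(s).
Control chain lost [AND]: one cut set from each child combined → 1 × 1 × 1 = 1 cut set(s).
Local branch inoperative [OR]: union of children's cut sets → 4 cut set(s).
Hoist path lost [AND]: one cut set from each child combined → 4 × 1 × 1 = 4 cut set(s).
Dam spillway gate fails to open [AND]: one cut set from each child combined → 2 × 4 × 1 = 8 cut set(s).
Minimal cut sets: {#2 power feeder 2 offline, Aft remote link 2 fails, B manual crank 2 offline, Brake is down, Power feeder malfunctions}; {#2 power feeder 2 offline, Aft remote link 2 fails, B manual crank 2 offline, Main gearbox is down, Power feeder malfunctions}; {#2 power feeder 2 offline, Aft remote link 2 fails, B manual crank 2 offline, Power feeder malfunctions, Primary position sensor is down, Redundant hoist motor trips}; {#2 power feeder 2 offline, Aft remote link 2 fails, B manual crank 2 offline, Inboard limit switch is inoperative, Local panel failed, Power feeder malfunctions, South wire rope is out}; {#2 power feeder 2 offline, Aft remote link 2 fails, B manual crank 2 offline, Brake is down, Primary manual crank lost, Remote link failed}; {#2 power feeder 2 offline, Aft remote link 2 fails, B manual crank 2 offline, Main gearbox is down, Primary manual crank lost, Remote link failed}; {#2 power feeder 2 offline, Aft remote link 2 fails, B manual crank 2 offline, Primary manual crank lost, Primary position sensor is down, Redundant hoist motor trips, Remote link failed}; {#2 power feeder 2 offline, Aft remote link 2 fails, B manual crank 2 offline, Inboard limit switch is inoperative, Local panel failed, Primary manual crank lost, Remote link failed, South wire rope is out}.

8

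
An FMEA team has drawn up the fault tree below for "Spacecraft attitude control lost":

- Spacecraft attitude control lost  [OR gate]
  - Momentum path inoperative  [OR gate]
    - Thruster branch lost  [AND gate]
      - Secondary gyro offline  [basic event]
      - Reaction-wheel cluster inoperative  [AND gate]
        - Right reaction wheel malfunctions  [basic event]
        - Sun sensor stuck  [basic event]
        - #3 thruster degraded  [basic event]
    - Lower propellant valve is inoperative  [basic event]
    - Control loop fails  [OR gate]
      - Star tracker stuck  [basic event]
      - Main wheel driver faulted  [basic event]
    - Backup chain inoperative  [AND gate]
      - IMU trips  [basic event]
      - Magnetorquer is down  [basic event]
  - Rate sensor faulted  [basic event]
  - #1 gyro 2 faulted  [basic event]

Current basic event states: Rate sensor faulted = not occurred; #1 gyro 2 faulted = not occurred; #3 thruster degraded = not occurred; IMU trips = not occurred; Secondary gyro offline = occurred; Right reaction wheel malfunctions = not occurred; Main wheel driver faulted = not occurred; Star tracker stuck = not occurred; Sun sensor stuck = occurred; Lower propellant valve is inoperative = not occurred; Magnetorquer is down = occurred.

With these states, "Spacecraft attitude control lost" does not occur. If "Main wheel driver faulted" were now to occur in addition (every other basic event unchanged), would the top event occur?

Yes

Counterfactual: set "Main wheel driver faulted" to occurred.
Reaction-wheel cluster inoperative [AND]: Right reaction wheel malfunctions=not, Sun sensor stuck=occurs, #3 thruster degraded=not → not all inputs occur → does not occur.
Thruster branch lost [AND]: Secondary gyro offline=occurs, Reaction-wheel cluster inoperative=not → not all inputs occur → does not occur.
Control loop fails [OR]: Star tracker stuck=not, Main wheel driver faulted=occurs → at least one input occurs → occurs.
Backup chain inoperative [AND]: IMU trips=not, Magnetorquer is down=occurs → not all inputs occur → does not occur.
Momentum path inoperative [OR]: Thruster branch lost=not, Lower propellant valve is inoperative=not, Control loop fails=occurs, Backup chain inoperative=not → at least one input occurs → occurs.
Spacecraft attitude control lost [OR]: Momentum path inoperative=occurs, Rate sensor faulted=not, #1 gyro 2 faulted=not → at least one input occurs → occurs.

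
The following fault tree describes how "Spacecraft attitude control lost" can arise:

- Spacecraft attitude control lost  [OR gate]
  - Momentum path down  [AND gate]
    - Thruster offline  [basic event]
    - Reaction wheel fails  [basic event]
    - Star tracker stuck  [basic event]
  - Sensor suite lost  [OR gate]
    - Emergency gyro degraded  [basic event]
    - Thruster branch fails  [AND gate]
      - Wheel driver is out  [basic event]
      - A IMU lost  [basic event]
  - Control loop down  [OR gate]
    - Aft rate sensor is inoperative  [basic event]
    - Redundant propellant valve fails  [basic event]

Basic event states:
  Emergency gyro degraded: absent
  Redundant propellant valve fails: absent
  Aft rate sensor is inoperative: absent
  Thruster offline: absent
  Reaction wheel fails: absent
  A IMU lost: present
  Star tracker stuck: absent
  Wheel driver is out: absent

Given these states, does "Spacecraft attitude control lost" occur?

No

Momentum path down [AND]: Thruster offline=not, Reaction wheel fails=not, Star tracker stuck=not → not all inputs occur → does not occur.
Thruster branch fails [AND]: Wheel driver is out=not, A IMU lost=occurs → not all inputs occur → does not occur.
Sensor suite lost [OR]: Emergency gyro degraded=not, Thruster branch fails=not → no input occurs → does not occur.
Control loop down [OR]: Aft rate sensor is inoperative=not, Redundant propellant valve fails=not → no input occurs → does not occur.
Spacecraft attitude control lost [OR]: Momentum path down=not, Sensor suite lost=not, Control loop down=not → no input occurs → does not occur.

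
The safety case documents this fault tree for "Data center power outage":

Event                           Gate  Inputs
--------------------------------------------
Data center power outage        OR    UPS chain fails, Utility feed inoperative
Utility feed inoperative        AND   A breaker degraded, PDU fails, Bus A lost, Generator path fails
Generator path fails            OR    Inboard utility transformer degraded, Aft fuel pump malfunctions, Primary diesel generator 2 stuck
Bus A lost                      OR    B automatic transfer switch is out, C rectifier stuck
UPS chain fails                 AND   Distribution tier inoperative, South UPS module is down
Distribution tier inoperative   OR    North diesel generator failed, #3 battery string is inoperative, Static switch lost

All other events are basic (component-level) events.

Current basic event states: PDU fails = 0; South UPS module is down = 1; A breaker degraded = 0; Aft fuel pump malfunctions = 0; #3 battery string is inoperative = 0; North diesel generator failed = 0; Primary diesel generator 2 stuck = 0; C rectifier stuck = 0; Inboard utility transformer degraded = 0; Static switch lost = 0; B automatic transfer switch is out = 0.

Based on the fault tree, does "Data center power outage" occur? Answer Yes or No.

No

Distribution tier inoperative [OR]: North diesel generator failed=not, #3 battery string is inoperative=not, Static switch lost=not → no input occurs → does not occur.
UPS chain fails [AND]: Distribution tier inoperative=not, South UPS module is down=occurs → not all inputs occur → does not occur.
Bus A lost [OR]: B automatic transfer switch is out=not, C rectifier stuck=not → no input occurs → does not occur.
Generator path fails [OR]: Inboard utility transformer degraded=not, Aft fuel pump malfunctions=not, Primary diesel generator 2 stuck=not → no input occurs → does not occur.
Utility feed inoperative [AND]: A breaker degraded=not, PDU fails=not, Bus A lost=not, Generator path fails=not → not all inputs occur → does not occur.
Data center power outage [OR]: UPS chain fails=not, Utility feed inoperative=not → no input occurs → does not occur.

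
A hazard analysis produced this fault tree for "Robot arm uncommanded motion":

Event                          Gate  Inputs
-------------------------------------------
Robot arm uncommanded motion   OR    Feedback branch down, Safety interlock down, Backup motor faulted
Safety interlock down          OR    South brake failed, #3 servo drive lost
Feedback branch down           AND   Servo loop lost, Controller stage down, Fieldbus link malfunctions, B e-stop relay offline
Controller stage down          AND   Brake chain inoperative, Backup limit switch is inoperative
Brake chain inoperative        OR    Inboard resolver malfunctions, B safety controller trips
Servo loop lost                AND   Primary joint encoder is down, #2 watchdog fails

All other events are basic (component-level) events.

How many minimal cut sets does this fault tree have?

Servo loop lost [AND]: one cut set from each child combined → 1 × 1 = 1 cut set(s).
Brake chain inoperative [OR]: union of children's cut sets → 2 cut set(s).
Controller stage down [AND]: one cut set from each child combined → 2 × 1 = 2 cut set(s).
Feedback branch down [AND]: one cut set from each child combined → 1 × 2 × 1 × 1 = 2 cut set(s).
Safety interlock down [OR]: union of children's cut sets → 2 cut set(s).
Robot arm uncommanded motion [OR]: union of children's cut sets → 5 cut set(s).
Minimal cut sets: {#2 watchdog fails, B e-stop relay offline, Backup limit switch is inoperative, Fieldbus link malfunctions, Inboard resolver malfunctions, Primary joint encoder is down}; {#2 watchdog fails, B e-stop relay offline, B safety controller trips, Backup limit switch is inoperative, Fieldbus link malfunctions, Primary joint encoder is down}; {South brake failed}; {#3 servo drive lost}; {Backup motor faulted}.

5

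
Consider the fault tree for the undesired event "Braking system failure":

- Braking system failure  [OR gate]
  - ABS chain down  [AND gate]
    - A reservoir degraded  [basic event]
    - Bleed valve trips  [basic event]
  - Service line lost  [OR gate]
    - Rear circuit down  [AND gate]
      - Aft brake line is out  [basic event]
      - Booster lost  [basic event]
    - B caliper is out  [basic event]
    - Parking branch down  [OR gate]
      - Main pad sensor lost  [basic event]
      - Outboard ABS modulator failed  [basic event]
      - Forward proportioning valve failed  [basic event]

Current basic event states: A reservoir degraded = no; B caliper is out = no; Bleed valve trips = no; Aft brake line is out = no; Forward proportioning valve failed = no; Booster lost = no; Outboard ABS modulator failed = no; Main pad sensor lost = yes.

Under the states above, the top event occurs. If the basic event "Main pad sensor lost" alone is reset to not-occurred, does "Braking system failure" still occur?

No

Counterfactual: set "Main pad sensor lost" to not occurred.
ABS chain down [AND]: A reservoir degraded=not, Bleed valve trips=not → not all inputs occur → does not occur.
Rear circuit down [AND]: Aft brake line is out=not, Booster lost=not → not all inputs occur → does not occur.
Parking branch down [OR]: Main pad sensor lost=not, Outboard ABS modulator failed=not, Forward proportioning valve failed=not → no input occurs → does not occur.
Service line lost [OR]: Rear circuit down=not, B caliper is out=not, Parking branch down=not → no input occurs → does not occur.
Braking system failure [OR]: ABS chain down=not, Service line lost=not → no input occurs → does not occur.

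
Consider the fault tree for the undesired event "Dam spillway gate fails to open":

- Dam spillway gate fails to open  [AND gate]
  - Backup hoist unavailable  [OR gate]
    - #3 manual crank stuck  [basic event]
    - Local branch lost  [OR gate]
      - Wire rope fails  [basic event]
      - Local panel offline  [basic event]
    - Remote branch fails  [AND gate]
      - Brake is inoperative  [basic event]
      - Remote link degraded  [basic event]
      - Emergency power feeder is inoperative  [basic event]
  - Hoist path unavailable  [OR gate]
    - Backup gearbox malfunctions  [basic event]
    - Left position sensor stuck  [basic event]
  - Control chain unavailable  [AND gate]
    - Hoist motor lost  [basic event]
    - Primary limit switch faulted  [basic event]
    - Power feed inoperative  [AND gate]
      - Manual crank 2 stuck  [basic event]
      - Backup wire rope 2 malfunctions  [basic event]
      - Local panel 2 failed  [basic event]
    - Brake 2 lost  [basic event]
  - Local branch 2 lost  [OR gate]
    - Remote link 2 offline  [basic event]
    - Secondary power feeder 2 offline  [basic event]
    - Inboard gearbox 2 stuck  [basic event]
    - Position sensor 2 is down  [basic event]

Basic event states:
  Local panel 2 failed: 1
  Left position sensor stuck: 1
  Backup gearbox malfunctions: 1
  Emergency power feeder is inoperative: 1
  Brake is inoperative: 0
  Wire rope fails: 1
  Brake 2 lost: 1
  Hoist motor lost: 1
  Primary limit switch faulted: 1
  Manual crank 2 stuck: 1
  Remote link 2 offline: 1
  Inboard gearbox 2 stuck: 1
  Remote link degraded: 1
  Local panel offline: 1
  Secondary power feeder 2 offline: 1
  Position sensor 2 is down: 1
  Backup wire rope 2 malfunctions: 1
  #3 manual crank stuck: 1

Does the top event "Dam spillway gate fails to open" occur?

Local branch lost [OR]: Wire rope fails=occurs, Local panel offline=occurs → at least one input occurs → occurs.
Remote branch fails [AND]: Brake is inoperative=not, Remote link degraded=occurs, Emergency power feeder is inoperative=occurs → not all inputs occur → does not occur.
Backup hoist unavailable [OR]: #3 manual crank stuck=occurs, Local branch lost=occurs, Remote branch fails=not → at least one input occurs → occurs.
Hoist path unavailable [OR]: Backup gearbox malfunctions=occurs, Left position sensor stuck=occurs → at least one input occurs → occurs.
Power feed inoperative [AND]: Manual crank 2 stuck=occurs, Backup wire rope 2 malfunctions=occurs, Local panel 2 failed=occurs → all inputs occur → occurs.
Control chain unavailable [AND]: Hoist motor lost=occurs, Primary limit switch faulted=occurs, Power feed inoperative=occurs, Brake 2 lost=occurs → all inputs occur → occurs.
Local branch 2 lost [OR]: Remote link 2 offline=occurs, Secondary power feeder 2 offline=occurs, Inboard gearbox 2 stuck=occurs, Position sensor 2 is down=occurs → at least one input occurs → occurs.
Dam spillway gate fails to open [AND]: Backup hoist unavailable=occurs, Hoist path unavailable=occurs, Control chain unavailable=occurs, Local branch 2 lost=occurs → all inputs occur → occurs.

Yes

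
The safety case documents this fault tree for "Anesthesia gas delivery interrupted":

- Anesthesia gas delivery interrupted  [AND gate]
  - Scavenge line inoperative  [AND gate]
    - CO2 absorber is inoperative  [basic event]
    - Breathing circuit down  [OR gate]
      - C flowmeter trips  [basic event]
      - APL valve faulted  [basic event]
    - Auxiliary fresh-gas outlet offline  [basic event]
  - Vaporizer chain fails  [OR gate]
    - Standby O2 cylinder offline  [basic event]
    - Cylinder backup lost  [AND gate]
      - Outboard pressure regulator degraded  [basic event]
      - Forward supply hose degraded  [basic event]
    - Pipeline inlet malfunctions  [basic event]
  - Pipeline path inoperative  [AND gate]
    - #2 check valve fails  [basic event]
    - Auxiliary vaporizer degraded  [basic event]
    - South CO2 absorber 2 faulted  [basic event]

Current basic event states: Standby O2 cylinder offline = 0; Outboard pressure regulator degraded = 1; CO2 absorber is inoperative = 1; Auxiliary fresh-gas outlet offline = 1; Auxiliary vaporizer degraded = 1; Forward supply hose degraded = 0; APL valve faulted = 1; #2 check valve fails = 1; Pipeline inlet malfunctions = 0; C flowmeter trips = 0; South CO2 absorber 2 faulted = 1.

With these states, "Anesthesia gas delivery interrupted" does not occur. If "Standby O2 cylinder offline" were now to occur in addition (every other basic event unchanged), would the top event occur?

Yes

Counterfactual: set "Standby O2 cylinder offline" to occurred.
Breathing circuit down [OR]: C flowmeter trips=not, APL valve faulted=occurs → at least one input occurs → occurs.
Scavenge line inoperative [AND]: CO2 absorber is inoperative=occurs, Breathing circuit down=occurs, Auxiliary fresh-gas outlet offline=occurs → all inputs occur → occurs.
Cylinder backup lost [AND]: Outboard pressure regulator degraded=occurs, Forward supply hose degraded=not → not all inputs occur → does not occur.
Vaporizer chain fails [OR]: Standby O2 cylinder offline=occurs, Cylinder backup lost=not, Pipeline inlet malfunctions=not → at least one input occurs → occurs.
Pipeline path inoperative [AND]: #2 check valve fails=occurs, Auxiliary vaporizer degraded=occurs, South CO2 absorber 2 faulted=occurs → all inputs occur → occurs.
Anesthesia gas delivery interrupted [AND]: Scavenge line inoperative=occurs, Vaporizer chain fails=occurs, Pipeline path inoperative=occurs → all inputs occur → occurs.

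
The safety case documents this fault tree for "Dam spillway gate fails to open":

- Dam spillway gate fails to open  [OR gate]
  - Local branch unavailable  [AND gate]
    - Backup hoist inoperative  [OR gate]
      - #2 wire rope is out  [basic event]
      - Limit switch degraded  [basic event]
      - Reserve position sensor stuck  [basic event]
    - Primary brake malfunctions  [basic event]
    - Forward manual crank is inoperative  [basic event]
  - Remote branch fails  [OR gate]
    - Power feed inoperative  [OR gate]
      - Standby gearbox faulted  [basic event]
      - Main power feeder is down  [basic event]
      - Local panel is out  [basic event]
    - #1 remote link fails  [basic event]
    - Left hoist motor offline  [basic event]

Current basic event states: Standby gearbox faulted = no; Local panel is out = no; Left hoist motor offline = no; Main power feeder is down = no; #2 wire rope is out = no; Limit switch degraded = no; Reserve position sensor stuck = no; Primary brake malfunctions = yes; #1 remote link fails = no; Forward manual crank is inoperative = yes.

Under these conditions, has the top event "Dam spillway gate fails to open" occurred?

No

Backup hoist inoperative [OR]: #2 wire rope is out=not, Limit switch degraded=not, Reserve position sensor stuck=not → no input occurs → does not occur.
Local branch unavailable [AND]: Backup hoist inoperative=not, Primary brake malfunctions=occurs, Forward manual crank is inoperative=occurs → not all inputs occur → does not occur.
Power feed inoperative [OR]: Standby gearbox faulted=not, Main power feeder is down=not, Local panel is out=not → no input occurs → does not occur.
Remote branch fails [OR]: Power feed inoperative=not, #1 remote link fails=not, Left hoist motor offline=not → no input occurs → does not occur.
Dam spillway gate fails to open [OR]: Local branch unavailable=not, Remote branch fails=not → no input occurs → does not occur.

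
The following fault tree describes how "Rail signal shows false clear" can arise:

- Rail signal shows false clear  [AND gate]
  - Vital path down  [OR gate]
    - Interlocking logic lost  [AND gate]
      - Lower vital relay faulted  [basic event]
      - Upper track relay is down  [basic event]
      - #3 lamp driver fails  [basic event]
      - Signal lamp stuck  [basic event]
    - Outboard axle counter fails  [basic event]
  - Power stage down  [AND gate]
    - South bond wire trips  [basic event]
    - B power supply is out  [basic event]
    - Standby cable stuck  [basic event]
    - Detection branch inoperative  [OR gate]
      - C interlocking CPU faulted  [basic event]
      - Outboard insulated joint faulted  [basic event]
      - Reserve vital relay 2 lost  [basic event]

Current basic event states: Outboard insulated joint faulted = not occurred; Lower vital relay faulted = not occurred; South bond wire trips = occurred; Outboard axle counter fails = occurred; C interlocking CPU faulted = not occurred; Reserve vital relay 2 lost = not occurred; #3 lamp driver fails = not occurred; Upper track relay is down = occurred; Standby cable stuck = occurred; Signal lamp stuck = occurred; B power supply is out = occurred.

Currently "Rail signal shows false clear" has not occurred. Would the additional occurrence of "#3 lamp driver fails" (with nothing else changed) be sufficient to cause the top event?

Counterfactual: set "#3 lamp driver fails" to occurred.
Interlocking logic lost [AND]: Lower vital relay faulted=not, Upper track relay is down=occurs, #3 lamp driver fails=occurs, Signal lamp stuck=occurs → not all inputs occur → does not occur.
Vital path down [OR]: Interlocking logic lost=not, Outboard axle counter fails=occurs → at least one input occurs → occurs.
Detection branch inoperative [OR]: C interlocking CPU faulted=not, Outboard insulated joint faulted=not, Reserve vital relay 2 lost=not → no input occurs → does not occur.
Power stage down [AND]: South bond wire trips=occurs, B power supply is out=occurs, Standby cable stuck=occurs, Detection branch inoperative=not → not all inputs occur → does not occur.
Rail signal shows false clear [AND]: Vital path down=occurs, Power stage down=not → not all inputs occur → does not occur.

No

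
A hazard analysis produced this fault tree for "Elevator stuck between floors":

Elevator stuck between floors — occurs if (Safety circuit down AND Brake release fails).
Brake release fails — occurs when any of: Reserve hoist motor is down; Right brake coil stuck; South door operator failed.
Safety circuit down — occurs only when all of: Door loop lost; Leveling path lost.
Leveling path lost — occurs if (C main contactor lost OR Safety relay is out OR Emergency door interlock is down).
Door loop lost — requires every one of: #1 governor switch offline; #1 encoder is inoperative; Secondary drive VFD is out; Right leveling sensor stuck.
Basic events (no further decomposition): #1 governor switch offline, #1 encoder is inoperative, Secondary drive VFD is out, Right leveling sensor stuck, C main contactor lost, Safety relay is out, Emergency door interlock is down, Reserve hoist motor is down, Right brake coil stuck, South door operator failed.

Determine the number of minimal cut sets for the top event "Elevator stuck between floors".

Door loop lost [AND]: one cut set from each child combined → 1 × 1 × 1 × 1 = 1 cut set(s).
Leveling path lost [OR]: union of children's cut sets → 3 cut set(s).
Safety circuit down [AND]: one cut set from each child combined → 1 × 3 = 3 cut set(s).
Brake release fails [OR]: union of children's cut sets → 3 cut set(s).
Elevator stuck between floors [AND]: one cut set from each child combined → 3 × 3 = 9 cut set(s).
Minimal cut sets: {#1 encoder is inoperative, #1 governor switch offline, C main contactor lost, Reserve hoist motor is down, Right leveling sensor stuck, Secondary drive VFD is out}; {#1 encoder is inoperative, #1 governor switch offline, C main contactor lost, Right brake coil stuck, Right leveling sensor stuck, Secondary drive VFD is out}; {#1 encoder is inoperative, #1 governor switch offline, C main contactor lost, Right leveling sensor stuck, Secondary drive VFD is out, South door operator failed}; {#1 encoder is inoperative, #1 governor switch offline, Reserve hoist motor is down, Right leveling sensor stuck, Safety relay is out, Secondary drive VFD is out}; {#1 encoder is inoperative, #1 governor switch offline, Right brake coil stuck, Right leveling sensor stuck, Safety relay is out, Secondary drive VFD is out}; {#1 encoder is inoperative, #1 governor switch offline, Right leveling sensor stuck, Safety relay is out, Secondary drive VFD is out, South door operator failed}; {#1 encoder is inoperative, #1 governor switch offline, Emergency door interlock is down, Reserve hoist motor is down, Right leveling sensor stuck, Secondary drive VFD is out}; {#1 encoder is inoperative, #1 governor switch offline, Emergency door interlock is down, Right brake coil stuck, Right leveling sensor stuck, Secondary drive VFD is out}; {#1 encoder is inoperative, #1 governor switch offline, Emergency door interlock is down, Right leveling sensor stuck, Secondary drive VFD is out, South door operator failed}.

9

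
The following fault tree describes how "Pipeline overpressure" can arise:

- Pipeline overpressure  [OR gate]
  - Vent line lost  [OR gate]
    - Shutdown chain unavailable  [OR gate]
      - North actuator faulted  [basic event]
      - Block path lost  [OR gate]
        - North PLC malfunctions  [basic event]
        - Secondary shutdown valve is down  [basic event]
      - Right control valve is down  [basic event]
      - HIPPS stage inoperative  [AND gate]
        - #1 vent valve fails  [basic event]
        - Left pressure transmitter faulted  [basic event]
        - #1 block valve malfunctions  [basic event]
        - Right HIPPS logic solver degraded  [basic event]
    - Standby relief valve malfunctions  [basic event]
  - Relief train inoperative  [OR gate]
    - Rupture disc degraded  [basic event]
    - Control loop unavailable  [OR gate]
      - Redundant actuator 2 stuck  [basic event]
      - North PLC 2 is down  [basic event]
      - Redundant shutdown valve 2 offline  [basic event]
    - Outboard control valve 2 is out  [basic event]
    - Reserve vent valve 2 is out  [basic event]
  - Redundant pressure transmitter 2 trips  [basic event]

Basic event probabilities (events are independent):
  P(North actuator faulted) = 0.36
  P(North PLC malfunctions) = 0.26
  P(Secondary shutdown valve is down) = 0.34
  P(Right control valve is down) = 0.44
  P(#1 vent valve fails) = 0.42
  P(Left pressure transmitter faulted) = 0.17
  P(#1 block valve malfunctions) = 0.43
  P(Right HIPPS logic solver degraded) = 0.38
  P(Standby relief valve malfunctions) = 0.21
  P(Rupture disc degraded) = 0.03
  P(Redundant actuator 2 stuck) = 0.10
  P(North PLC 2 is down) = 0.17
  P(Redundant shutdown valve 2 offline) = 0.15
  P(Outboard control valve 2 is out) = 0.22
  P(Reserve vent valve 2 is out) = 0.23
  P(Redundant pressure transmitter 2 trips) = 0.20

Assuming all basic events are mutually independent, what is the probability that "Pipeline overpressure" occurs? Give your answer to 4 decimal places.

P(Block path lost) [OR] = 1 − (1−0.26) × (1−0.34) = 0.511600
P(HIPPS stage inoperative) [AND] = 0.42 × 0.17 × 0.43 × 0.38 = 0.011667
P(Shutdown chain unavailable) [OR] = 1 − (1−0.36) × (1−0.511600) × (1−0.44) × (1−0.011667) = 0.827000
P(Vent line lost) [OR] = 1 − (1−0.827000) × (1−0.21) = 0.863330
P(Control loop unavailable) [OR] = 1 − (1−0.10) × (1−0.17) × (1−0.15) = 0.365050
P(Relief train inoperative) [OR] = 1 − (1−0.03) × (1−0.365050) × (1−0.22) × (1−0.23) = 0.630090
P(Pipeline overpressure) [OR] = 1 − (1−0.863330) × (1−0.630090) × (1−0.20) = 0.959556
Rounded to 4 decimal places: P(Pipeline overpressure) ≈ 0.9596.

0.9596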